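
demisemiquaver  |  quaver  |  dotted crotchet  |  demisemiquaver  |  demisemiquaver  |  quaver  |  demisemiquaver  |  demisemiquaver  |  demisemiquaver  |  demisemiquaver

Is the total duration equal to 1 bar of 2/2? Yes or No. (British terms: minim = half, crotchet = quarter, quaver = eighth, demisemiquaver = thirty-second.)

One bar of 2/2 = 32 thirty-second notes.
Convert each value to thirty-second notes: demisemiquaver = 1; quaver = 4; dotted crotchet = 12; demisemiquaver = 1; demisemiquaver = 1; quaver = 4; demisemiquaver = 1; demisemiquaver = 1; demisemiquaver = 1; demisemiquaver = 1.
Adding: 1 + 4 + 12 + 1 + 1 + 4 + 1 + 1 + 1 + 1 = 27.
27 falls short of 32, so the answer is No.

No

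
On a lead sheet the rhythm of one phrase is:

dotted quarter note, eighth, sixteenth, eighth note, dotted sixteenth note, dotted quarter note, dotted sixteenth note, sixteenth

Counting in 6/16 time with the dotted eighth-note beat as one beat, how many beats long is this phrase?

7

One dotted eighth-note beat = 6 thirty-second notes.
Each duration in thirty-second notes: dotted quarter note = 12; eighth = 4; sixteenth = 2; eighth note = 4; dotted sixteenth note = 3; dotted quarter note = 12; dotted sixteenth note = 3; sixteenth = 2.
Total: 12 + 4 + 2 + 4 + 3 + 12 + 3 + 2 = 42.
42 ÷ 6 = 7 beats.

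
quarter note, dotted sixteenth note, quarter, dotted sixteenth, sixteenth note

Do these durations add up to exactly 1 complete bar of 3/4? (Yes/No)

Yes

One bar of 3/4 = 24 thirty-second notes.
Working in thirty-second notes: quarter note = 8; dotted sixteenth note = 3; quarter = 8; dotted sixteenth = 3; sixteenth note = 2.
Altogether 8 + 3 + 8 + 3 + 2 = 24.
24 equals 24, so the answer is Yes.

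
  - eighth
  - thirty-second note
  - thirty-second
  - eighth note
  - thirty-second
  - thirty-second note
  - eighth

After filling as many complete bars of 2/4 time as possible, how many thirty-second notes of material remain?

0

One bar of 2/4 = 16 thirty-second notes.
Convert each value to thirty-second notes: eighth = 4; thirty-second note = 1; thirty-second = 1; eighth note = 4; thirty-second = 1; thirty-second note = 1; eighth = 4.
Sum: 4 + 1 + 1 + 4 + 1 + 1 + 4 = 16.
16 ÷ 16 = 1 complete bar with 0 thirty-second notes remaining.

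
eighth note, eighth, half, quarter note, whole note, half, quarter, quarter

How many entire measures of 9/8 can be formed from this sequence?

One bar of 9/8 = 9 eighth notes.
Convert each value to eighth notes: eighth note = 1; eighth = 1; half = 4; quarter note = 2; whole note = 8; half = 4; quarter = 2; quarter = 2.
Total: 1 + 1 + 4 + 2 + 8 + 4 + 2 + 2 = 24.
24 ÷ 9 = 2 complete bars with 6 left over.

2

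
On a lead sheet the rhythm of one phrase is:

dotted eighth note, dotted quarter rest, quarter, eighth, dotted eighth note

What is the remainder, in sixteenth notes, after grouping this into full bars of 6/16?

One bar of 6/16 = 6 sixteenth notes.
In sixteenth notes: dotted eighth note = 3; dotted quarter rest = 6; quarter = 4; eighth = 2; dotted eighth note = 3.
Adding: 3 + 6 + 4 + 2 + 3 = 18.
18 ÷ 6 = 3 complete bars with 0 sixteenth notes remaining.

0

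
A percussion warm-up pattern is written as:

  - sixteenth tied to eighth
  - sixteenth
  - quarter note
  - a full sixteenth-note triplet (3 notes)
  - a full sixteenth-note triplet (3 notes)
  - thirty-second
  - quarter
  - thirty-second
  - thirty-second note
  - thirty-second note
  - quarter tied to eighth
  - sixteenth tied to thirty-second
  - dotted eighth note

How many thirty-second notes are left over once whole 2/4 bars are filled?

9

One bar of 2/4 = 16 thirty-second notes.
Each duration in thirty-second notes: sixteenth tied to eighth (sixteenth + eighth) = 6; sixteenth = 2; quarter note = 8; a full sixteenth-note triplet (3 notes) (three triplet sixteenths span one eighth) = 4; a full sixteenth-note triplet (3 notes) (three triplet sixteenths span one eighth) = 4; thirty-second = 1; quarter = 8; thirty-second = 1; thirty-second note = 1; thirty-second note = 1; quarter tied to eighth (quarter + eighth) = 12; sixteenth tied to thirty-second (sixteenth + thirty-second) = 3; dotted eighth note = 6.
Adding: 6 + 2 + 8 + 4 + 4 + 1 + 8 + 1 + 1 + 1 + 12 + 3 + 6 = 57.
57 ÷ 16 = 3 complete bars with 9 thirty-second notes remaining.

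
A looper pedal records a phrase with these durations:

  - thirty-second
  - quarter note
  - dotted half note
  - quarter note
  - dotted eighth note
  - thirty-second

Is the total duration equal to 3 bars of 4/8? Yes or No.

One bar of 4/8 = 16 thirty-second notes, so 3 bars = 48.
Each duration in thirty-second notes: thirty-second = 1; quarter note = 8; dotted half note = 24; quarter note = 8; dotted eighth note = 6; thirty-second = 1.
Adding: 1 + 8 + 24 + 8 + 6 + 1 = 48.
48 equals 48, so the answer is Yes.

Yes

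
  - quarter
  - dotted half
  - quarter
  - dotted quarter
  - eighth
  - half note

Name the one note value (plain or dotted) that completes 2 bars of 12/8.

dotted half note

2 bars of 12/8 = 24 eighth notes.
In eighth notes: quarter = 2; dotted half = 6; quarter = 2; dotted quarter = 3; eighth = 1; half note = 4.
Altogether 2 + 6 + 2 + 3 + 1 + 4 = 18.
Remaining: 24 − 18 = 6 eighth notes, which is a dotted half note.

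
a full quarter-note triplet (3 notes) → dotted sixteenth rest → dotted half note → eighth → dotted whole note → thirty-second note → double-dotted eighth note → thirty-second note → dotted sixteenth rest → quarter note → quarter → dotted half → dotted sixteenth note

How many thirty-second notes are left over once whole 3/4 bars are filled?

6

One bar of 3/4 = 24 thirty-second notes.
Convert each value to thirty-second notes: a full quarter-note triplet (3 notes) (three triplet quarters span one half) = 16; dotted sixteenth rest = 3; dotted half note = 24; eighth = 4; dotted whole note = 48; thirty-second note = 1; double-dotted eighth note = 7; thirty-second note = 1; dotted sixteenth rest = 3; quarter note = 8; quarter = 8; dotted half = 24; dotted sixteenth note = 3.
Total: 16 + 3 + 24 + 4 + 48 + 1 + 7 + 1 + 3 + 8 + 8 + 24 + 3 = 150.
150 ÷ 24 = 6 complete bars with 6 thirty-second notes remaining.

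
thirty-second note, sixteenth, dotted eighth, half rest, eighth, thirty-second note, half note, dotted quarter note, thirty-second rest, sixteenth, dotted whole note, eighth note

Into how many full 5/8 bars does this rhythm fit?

5

One bar of 5/8 = 20 thirty-second notes.
Express everything in thirty-second notes: thirty-second note = 1; sixteenth = 2; dotted eighth = 6; half rest = 16; eighth = 4; thirty-second note = 1; half note = 16; dotted quarter note = 12; thirty-second rest = 1; sixteenth = 2; dotted whole note = 48; eighth note = 4.
Total: 1 + 2 + 6 + 16 + 4 + 1 + 16 + 12 + 1 + 2 + 48 + 4 = 113.
113 ÷ 20 = 5 complete bars with 13 left over.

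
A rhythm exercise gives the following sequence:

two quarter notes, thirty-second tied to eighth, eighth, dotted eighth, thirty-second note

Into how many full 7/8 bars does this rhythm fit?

One bar of 7/8 = 28 thirty-second notes.
Each duration in thirty-second notes: quarter note = 8; quarter note = 8; thirty-second tied to eighth (thirty-second + eighth) = 5; eighth = 4; dotted eighth = 6; thirty-second note = 1.
Total: 8 + 8 + 5 + 4 + 6 + 1 = 32.
32 ÷ 28 = 1 complete bar with 4 left over.

1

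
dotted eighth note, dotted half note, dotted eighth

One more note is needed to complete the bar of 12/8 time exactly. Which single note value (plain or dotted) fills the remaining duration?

The bar of 12/8 = 24 sixteenth notes.
In sixteenth notes: dotted eighth note = 3; dotted half note = 12; dotted eighth = 3.
Adding: 3 + 12 + 3 = 18.
Remaining: 24 − 18 = 6 sixteenth notes, which is a dotted quarter note.

dotted quarter note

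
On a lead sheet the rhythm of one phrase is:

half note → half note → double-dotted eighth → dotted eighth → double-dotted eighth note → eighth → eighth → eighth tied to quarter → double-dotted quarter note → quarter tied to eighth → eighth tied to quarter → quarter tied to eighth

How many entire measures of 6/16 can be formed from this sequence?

10

One bar of 6/16 = 12 thirty-second notes.
In thirty-second notes: half note = 16; half note = 16; double-dotted eighth = 7; dotted eighth = 6; double-dotted eighth note = 7; eighth = 4; eighth = 4; eighth tied to quarter (eighth + quarter) = 12; double-dotted quarter note = 14; quarter tied to eighth (quarter + eighth) = 12; eighth tied to quarter (eighth + quarter) = 12; quarter tied to eighth (quarter + eighth) = 12.
Total: 16 + 16 + 7 + 6 + 7 + 4 + 4 + 12 + 14 + 12 + 12 + 12 = 122.
122 ÷ 12 = 10 complete bars with 2 left over.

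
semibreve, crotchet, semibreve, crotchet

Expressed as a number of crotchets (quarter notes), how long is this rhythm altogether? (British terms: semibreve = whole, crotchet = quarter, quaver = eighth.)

10

In quarter notes: semibreve = 4; crotchet = 1; semibreve = 4; crotchet = 1.
Altogether 4 + 1 + 4 + 1 = 10 quarter notes.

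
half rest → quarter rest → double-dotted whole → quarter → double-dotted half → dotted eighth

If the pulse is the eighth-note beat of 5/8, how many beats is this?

30.5

One eighth-note beat = 2 sixteenth notes.
Each duration in sixteenth notes: half rest = 8; quarter rest = 4; double-dotted whole = 28; quarter = 4; double-dotted half = 14; dotted eighth = 3.
Total: 8 + 4 + 28 + 4 + 14 + 3 = 61.
61 ÷ 2 = 30.5 beats.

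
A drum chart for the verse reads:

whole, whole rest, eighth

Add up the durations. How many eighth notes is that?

17

Express everything in eighth notes: whole = 8; whole rest = 8; eighth = 1.
Total: 8 + 8 + 1 = 17 eighth notes.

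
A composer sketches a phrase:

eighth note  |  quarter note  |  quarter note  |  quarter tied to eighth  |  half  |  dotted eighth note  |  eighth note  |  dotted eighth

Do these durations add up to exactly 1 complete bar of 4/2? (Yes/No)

Yes

One bar of 4/2 = 32 sixteenth notes.
Convert each value to sixteenth notes: eighth note = 2; quarter note = 4; quarter note = 4; quarter tied to eighth (quarter + eighth) = 6; half = 8; dotted eighth note = 3; eighth note = 2; dotted eighth = 3.
Adding: 2 + 4 + 4 + 6 + 8 + 3 + 2 + 3 = 32.
32 equals 32, so the answer is Yes.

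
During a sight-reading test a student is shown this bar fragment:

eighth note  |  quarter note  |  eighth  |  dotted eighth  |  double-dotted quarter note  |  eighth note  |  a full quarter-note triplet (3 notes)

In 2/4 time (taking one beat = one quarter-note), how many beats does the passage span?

7

One quarter-note beat = 4 sixteenth notes.
Convert each value to sixteenth notes: eighth note = 2; quarter note = 4; eighth = 2; dotted eighth = 3; double-dotted quarter note = 7; eighth note = 2; a full quarter-note triplet (3 notes) (three triplet quarters span one half) = 8.
Adding: 2 + 4 + 2 + 3 + 7 + 2 + 8 = 28.
28 ÷ 4 = 7 beats.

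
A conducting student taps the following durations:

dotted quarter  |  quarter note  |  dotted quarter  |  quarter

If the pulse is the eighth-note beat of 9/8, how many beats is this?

One eighth-note beat = 2 sixteenth notes.
In sixteenth notes: dotted quarter = 6; quarter note = 4; dotted quarter = 6; quarter = 4.
Adding: 6 + 4 + 6 + 4 = 20.
20 ÷ 2 = 10 beats.

10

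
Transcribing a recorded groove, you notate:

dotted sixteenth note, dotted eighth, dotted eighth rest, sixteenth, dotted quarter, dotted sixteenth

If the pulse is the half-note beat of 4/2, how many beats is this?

2

One half-note beat = 16 thirty-second notes.
Express everything in thirty-second notes: dotted sixteenth note = 3; dotted eighth = 6; dotted eighth rest = 6; sixteenth = 2; dotted quarter = 12; dotted sixteenth = 3.
Adding: 3 + 6 + 6 + 2 + 12 + 3 = 32.
32 ÷ 16 = 2 beats.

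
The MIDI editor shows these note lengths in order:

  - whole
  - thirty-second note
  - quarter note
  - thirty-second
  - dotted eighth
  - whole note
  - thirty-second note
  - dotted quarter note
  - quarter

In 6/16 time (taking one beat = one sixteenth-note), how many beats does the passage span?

One sixteenth-note beat = 2 thirty-second notes.
Convert each value to thirty-second notes: whole = 32; thirty-second note = 1; quarter note = 8; thirty-second = 1; dotted eighth = 6; whole note = 32; thirty-second note = 1; dotted quarter note = 12; quarter = 8.
Sum: 32 + 1 + 8 + 1 + 6 + 32 + 1 + 12 + 8 = 101.
101 ÷ 2 = 50.5 beats.

50.5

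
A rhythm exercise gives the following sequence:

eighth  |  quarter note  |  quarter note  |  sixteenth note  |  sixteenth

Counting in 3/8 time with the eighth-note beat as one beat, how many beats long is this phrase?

One eighth-note beat = 2 sixteenth notes.
Convert each value to sixteenth notes: eighth = 2; quarter note = 4; quarter note = 4; sixteenth note = 1; sixteenth = 1.
Adding: 2 + 4 + 4 + 1 + 1 = 12.
12 ÷ 2 = 6 beats.

6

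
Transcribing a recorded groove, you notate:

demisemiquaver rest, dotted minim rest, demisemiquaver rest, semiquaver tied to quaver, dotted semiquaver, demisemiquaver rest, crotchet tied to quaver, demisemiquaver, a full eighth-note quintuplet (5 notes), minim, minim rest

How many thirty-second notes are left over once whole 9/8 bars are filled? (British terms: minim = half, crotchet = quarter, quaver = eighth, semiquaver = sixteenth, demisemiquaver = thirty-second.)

25

One bar of 9/8 = 36 thirty-second notes.
Working in thirty-second notes: demisemiquaver rest = 1; dotted minim rest = 24; demisemiquaver rest = 1; semiquaver tied to quaver (semiquaver + quaver) = 6; dotted semiquaver = 3; demisemiquaver rest = 1; crotchet tied to quaver (crotchet + quaver) = 12; demisemiquaver = 1; a full eighth-note quintuplet (5 notes) (five quintuplet eighths span one half) = 16; minim = 16; minim rest = 16.
Altogether 1 + 24 + 1 + 6 + 3 + 1 + 12 + 1 + 16 + 16 + 16 = 97.
97 ÷ 36 = 2 complete bars with 25 thirty-second notes remaining.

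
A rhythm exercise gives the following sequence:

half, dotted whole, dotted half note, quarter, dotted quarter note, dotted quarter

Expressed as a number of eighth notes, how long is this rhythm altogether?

30

Express everything in eighth notes: half = 4; dotted whole = 12; dotted half note = 6; quarter = 2; dotted quarter note = 3; dotted quarter = 3.
Altogether 4 + 12 + 6 + 2 + 3 + 3 = 30 eighth notes.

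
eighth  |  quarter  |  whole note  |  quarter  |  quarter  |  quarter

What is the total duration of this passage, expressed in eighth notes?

17

Each duration in eighth notes: eighth = 1; quarter = 2; whole note = 8; quarter = 2; quarter = 2; quarter = 2.
Sum: 1 + 2 + 8 + 2 + 2 + 2 = 17 eighth notes.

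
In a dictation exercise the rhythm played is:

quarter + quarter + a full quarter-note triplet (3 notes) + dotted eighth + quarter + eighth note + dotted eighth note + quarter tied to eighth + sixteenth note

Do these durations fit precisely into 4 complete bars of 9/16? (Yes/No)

No

One bar of 9/16 = 9 sixteenth notes, so 4 bars = 36.
In sixteenth notes: quarter = 4; quarter = 4; a full quarter-note triplet (3 notes) (three triplet quarters span one half) = 8; dotted eighth = 3; quarter = 4; eighth note = 2; dotted eighth note = 3; quarter tied to eighth (quarter + eighth) = 6; sixteenth note = 1.
Adding: 4 + 4 + 8 + 3 + 4 + 2 + 3 + 6 + 1 = 35.
35 falls short of 36, so the answer is No.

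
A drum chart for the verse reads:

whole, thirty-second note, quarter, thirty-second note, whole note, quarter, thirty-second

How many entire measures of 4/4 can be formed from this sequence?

One bar of 4/4 = 32 thirty-second notes.
Express everything in thirty-second notes: whole = 32; thirty-second note = 1; quarter = 8; thirty-second note = 1; whole note = 32; quarter = 8; thirty-second = 1.
Total: 32 + 1 + 8 + 1 + 32 + 8 + 1 = 83.
83 ÷ 32 = 2 complete bars with 19 left over.

2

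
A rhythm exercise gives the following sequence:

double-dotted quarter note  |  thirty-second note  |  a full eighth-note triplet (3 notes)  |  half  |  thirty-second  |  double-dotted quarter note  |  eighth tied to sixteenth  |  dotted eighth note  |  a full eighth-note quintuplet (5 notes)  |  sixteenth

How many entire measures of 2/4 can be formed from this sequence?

5

One bar of 2/4 = 16 thirty-second notes.
Each duration in thirty-second notes: double-dotted quarter note = 14; thirty-second note = 1; a full eighth-note triplet (3 notes) (three triplet eighths span one quarter) = 8; half = 16; thirty-second = 1; double-dotted quarter note = 14; eighth tied to sixteenth (eighth + sixteenth) = 6; dotted eighth note = 6; a full eighth-note quintuplet (5 notes) (five quintuplet eighths span one half) = 16; sixteenth = 2.
Total: 14 + 1 + 8 + 16 + 1 + 14 + 6 + 6 + 16 + 2 = 84.
84 ÷ 16 = 5 complete bars with 4 left over.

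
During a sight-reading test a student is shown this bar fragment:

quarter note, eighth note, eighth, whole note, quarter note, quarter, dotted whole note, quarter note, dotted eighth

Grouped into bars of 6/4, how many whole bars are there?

One bar of 6/4 = 24 sixteenth notes.
Working in sixteenth notes: quarter note = 4; eighth note = 2; eighth = 2; whole note = 16; quarter note = 4; quarter = 4; dotted whole note = 24; quarter note = 4; dotted eighth = 3.
Altogether 4 + 2 + 2 + 16 + 4 + 4 + 24 + 4 + 3 = 63.
63 ÷ 24 = 2 complete bars with 15 left over.

2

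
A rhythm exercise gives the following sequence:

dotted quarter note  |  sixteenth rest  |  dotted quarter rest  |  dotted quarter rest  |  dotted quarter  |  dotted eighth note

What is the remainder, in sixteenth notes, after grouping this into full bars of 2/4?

4

One bar of 2/4 = 8 sixteenth notes.
Each duration in sixteenth notes: dotted quarter note = 6; sixteenth rest = 1; dotted quarter rest = 6; dotted quarter rest = 6; dotted quarter = 6; dotted eighth note = 3.
Altogether 6 + 1 + 6 + 6 + 6 + 3 = 28.
28 ÷ 8 = 3 complete bars with 4 sixteenth notes remaining.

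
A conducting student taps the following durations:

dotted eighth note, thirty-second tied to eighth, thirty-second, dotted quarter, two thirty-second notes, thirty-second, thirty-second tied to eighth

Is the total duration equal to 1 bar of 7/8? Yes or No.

No

One bar of 7/8 = 28 thirty-second notes.
In thirty-second notes: dotted eighth note = 6; thirty-second tied to eighth (thirty-second + eighth) = 5; thirty-second = 1; dotted quarter = 12; thirty-second note = 1; thirty-second note = 1; thirty-second = 1; thirty-second tied to eighth (thirty-second + eighth) = 5.
Sum: 6 + 5 + 1 + 12 + 1 + 1 + 1 + 5 = 32.
32 exceeds 28, so the answer is No.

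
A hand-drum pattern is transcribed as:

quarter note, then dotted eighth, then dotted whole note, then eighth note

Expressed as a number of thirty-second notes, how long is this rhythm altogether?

Express everything in thirty-second notes: quarter note = 8; dotted eighth = 6; dotted whole note = 48; eighth note = 4.
Adding: 8 + 6 + 48 + 4 = 66 thirty-second notes.

66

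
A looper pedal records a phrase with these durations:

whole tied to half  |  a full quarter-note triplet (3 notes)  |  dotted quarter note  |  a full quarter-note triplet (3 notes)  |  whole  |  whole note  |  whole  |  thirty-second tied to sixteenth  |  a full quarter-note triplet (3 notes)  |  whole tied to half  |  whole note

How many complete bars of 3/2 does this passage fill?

5

One bar of 3/2 = 48 thirty-second notes.
Express everything in thirty-second notes: whole tied to half (whole + half) = 48; a full quarter-note triplet (3 notes) (three triplet quarters span one half) = 16; dotted quarter note = 12; a full quarter-note triplet (3 notes) (three triplet quarters span one half) = 16; whole = 32; whole note = 32; whole = 32; thirty-second tied to sixteenth (thirty-second + sixteenth) = 3; a full quarter-note triplet (3 notes) (three triplet quarters span one half) = 16; whole tied to half (whole + half) = 48; whole note = 32.
Total: 48 + 16 + 12 + 16 + 32 + 32 + 32 + 3 + 16 + 48 + 32 = 287.
287 ÷ 48 = 5 complete bars with 47 left over.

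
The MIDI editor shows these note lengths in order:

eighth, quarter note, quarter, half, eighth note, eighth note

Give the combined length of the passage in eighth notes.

Each duration in eighth notes: eighth = 1; quarter note = 2; quarter = 2; half = 4; eighth note = 1; eighth note = 1.
Altogether 1 + 2 + 2 + 4 + 1 + 1 = 11 eighth notes.

11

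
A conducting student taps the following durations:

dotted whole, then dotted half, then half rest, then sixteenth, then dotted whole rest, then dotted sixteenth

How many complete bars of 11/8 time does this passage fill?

One bar of 11/8 = 44 thirty-second notes.
In thirty-second notes: dotted whole = 48; dotted half = 24; half rest = 16; sixteenth = 2; dotted whole rest = 48; dotted sixteenth = 3.
Altogether 48 + 24 + 16 + 2 + 48 + 3 = 141.
141 ÷ 44 = 3 complete bars with 9 left over.

3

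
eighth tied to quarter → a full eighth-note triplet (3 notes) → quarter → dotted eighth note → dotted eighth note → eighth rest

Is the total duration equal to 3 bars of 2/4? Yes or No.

One bar of 2/4 = 8 sixteenth notes, so 3 bars = 24.
Each duration in sixteenth notes: eighth tied to quarter (eighth + quarter) = 6; a full eighth-note triplet (3 notes) (three triplet eighths span one quarter) = 4; quarter = 4; dotted eighth note = 3; dotted eighth note = 3; eighth rest = 2.
Sum: 6 + 4 + 4 + 3 + 3 + 2 = 22.
22 falls short of 24, so the answer is No.

No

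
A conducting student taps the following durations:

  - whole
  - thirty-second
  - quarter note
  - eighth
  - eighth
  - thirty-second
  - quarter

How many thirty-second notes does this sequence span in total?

58

Convert each value to thirty-second notes: whole = 32; thirty-second = 1; quarter note = 8; eighth = 4; eighth = 4; thirty-second = 1; quarter = 8.
Altogether 32 + 1 + 8 + 4 + 4 + 1 + 8 = 58 thirty-second notes.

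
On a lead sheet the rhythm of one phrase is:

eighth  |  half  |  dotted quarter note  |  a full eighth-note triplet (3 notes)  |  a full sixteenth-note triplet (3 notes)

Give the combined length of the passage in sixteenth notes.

Working in sixteenth notes: eighth = 2; half = 8; dotted quarter note = 6; a full eighth-note triplet (3 notes) (three triplet eighths span one quarter) = 4; a full sixteenth-note triplet (3 notes) (three triplet sixteenths span one eighth) = 2.
Sum: 2 + 8 + 6 + 4 + 2 = 22 sixteenth notes.

22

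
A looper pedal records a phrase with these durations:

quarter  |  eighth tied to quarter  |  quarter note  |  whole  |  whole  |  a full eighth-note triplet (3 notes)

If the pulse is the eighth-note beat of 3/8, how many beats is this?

25

One eighth-note beat = 2 sixteenth notes.
Each duration in sixteenth notes: quarter = 4; eighth tied to quarter (eighth + quarter) = 6; quarter note = 4; whole = 16; whole = 16; a full eighth-note triplet (3 notes) (three triplet eighths span one quarter) = 4.
Total: 4 + 6 + 4 + 16 + 16 + 4 = 50.
50 ÷ 2 = 25 beats.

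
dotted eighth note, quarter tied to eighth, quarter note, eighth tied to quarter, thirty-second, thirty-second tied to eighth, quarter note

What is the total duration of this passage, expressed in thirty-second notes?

52

In thirty-second notes: dotted eighth note = 6; quarter tied to eighth (quarter + eighth) = 12; quarter note = 8; eighth tied to quarter (eighth + quarter) = 12; thirty-second = 1; thirty-second tied to eighth (thirty-second + eighth) = 5; quarter note = 8.
Altogether 6 + 12 + 8 + 12 + 1 + 5 + 8 = 52 thirty-second notes.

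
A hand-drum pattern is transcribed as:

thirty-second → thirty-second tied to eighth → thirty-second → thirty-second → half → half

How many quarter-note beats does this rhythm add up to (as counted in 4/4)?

5

One quarter-note beat = 8 thirty-second notes.
Each duration in thirty-second notes: thirty-second = 1; thirty-second tied to eighth (thirty-second + eighth) = 5; thirty-second = 1; thirty-second = 1; half = 16; half = 16.
Adding: 1 + 5 + 1 + 1 + 16 + 16 = 40.
40 ÷ 8 = 5 beats.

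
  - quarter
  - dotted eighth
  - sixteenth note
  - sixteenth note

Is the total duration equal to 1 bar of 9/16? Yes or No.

One bar of 9/16 = 9 sixteenth notes.
Express everything in sixteenth notes: quarter = 4; dotted eighth = 3; sixteenth note = 1; sixteenth note = 1.
Total: 4 + 3 + 1 + 1 = 9.
9 equals 9, so the answer is Yes.

Yes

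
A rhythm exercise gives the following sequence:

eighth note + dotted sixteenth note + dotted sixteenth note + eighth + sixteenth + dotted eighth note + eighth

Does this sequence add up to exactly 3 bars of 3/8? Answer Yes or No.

No

One bar of 3/8 = 12 thirty-second notes, so 3 bars = 36.
Each duration in thirty-second notes: eighth note = 4; dotted sixteenth note = 3; dotted sixteenth note = 3; eighth = 4; sixteenth = 2; dotted eighth note = 6; eighth = 4.
Sum: 4 + 3 + 3 + 4 + 2 + 6 + 4 = 26.
26 falls short of 36, so the answer is No.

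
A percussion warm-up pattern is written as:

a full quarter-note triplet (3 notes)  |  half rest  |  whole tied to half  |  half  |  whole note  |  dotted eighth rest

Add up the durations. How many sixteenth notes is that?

In sixteenth notes: a full quarter-note triplet (3 notes) (three triplet quarters span one half) = 8; half rest = 8; whole tied to half (whole + half) = 24; half = 8; whole note = 16; dotted eighth rest = 3.
Total: 8 + 8 + 24 + 8 + 16 + 3 = 67 sixteenth notes.

67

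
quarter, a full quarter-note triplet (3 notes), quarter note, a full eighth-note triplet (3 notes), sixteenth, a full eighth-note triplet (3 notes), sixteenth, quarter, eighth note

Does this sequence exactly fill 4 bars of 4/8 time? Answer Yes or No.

Yes

One bar of 4/8 = 8 sixteenth notes, so 4 bars = 32.
Working in sixteenth notes: quarter = 4; a full quarter-note triplet (3 notes) (three triplet quarters span one half) = 8; quarter note = 4; a full eighth-note triplet (3 notes) (three triplet eighths span one quarter) = 4; sixteenth = 1; a full eighth-note triplet (3 notes) (three triplet eighths span one quarter) = 4; sixteenth = 1; quarter = 4; eighth note = 2.
Adding: 4 + 8 + 4 + 4 + 1 + 4 + 1 + 4 + 2 = 32.
32 equals 32, so the answer is Yes.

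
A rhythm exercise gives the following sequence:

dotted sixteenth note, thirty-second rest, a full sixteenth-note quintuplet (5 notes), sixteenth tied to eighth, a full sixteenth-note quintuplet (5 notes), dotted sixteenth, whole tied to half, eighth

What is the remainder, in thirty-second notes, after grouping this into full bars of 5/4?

One bar of 5/4 = 40 thirty-second notes.
Each duration in thirty-second notes: dotted sixteenth note = 3; thirty-second rest = 1; a full sixteenth-note quintuplet (5 notes) (five quintuplet sixteenths span one quarter) = 8; sixteenth tied to eighth (sixteenth + eighth) = 6; a full sixteenth-note quintuplet (5 notes) (five quintuplet sixteenths span one quarter) = 8; dotted sixteenth = 3; whole tied to half (whole + half) = 48; eighth = 4.
Altogether 3 + 1 + 8 + 6 + 8 + 3 + 48 + 4 = 81.
81 ÷ 40 = 2 complete bars with 1 thirty-second note remaining.

1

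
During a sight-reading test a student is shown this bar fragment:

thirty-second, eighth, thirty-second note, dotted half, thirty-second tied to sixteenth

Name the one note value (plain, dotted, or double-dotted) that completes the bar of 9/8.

The bar of 9/8 = 36 thirty-second notes.
Convert each value to thirty-second notes: thirty-second = 1; eighth = 4; thirty-second note = 1; dotted half = 24; thirty-second tied to sixteenth (thirty-second + sixteenth) = 3.
Sum: 1 + 4 + 1 + 24 + 3 = 33.
Remaining: 36 − 33 = 3 thirty-second notes, which is a dotted sixteenth note.

dotted sixteenth note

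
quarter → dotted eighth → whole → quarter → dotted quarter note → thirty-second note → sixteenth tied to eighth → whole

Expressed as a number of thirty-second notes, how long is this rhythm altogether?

Express everything in thirty-second notes: quarter = 8; dotted eighth = 6; whole = 32; quarter = 8; dotted quarter note = 12; thirty-second note = 1; sixteenth tied to eighth (sixteenth + eighth) = 6; whole = 32.
Altogether 8 + 6 + 32 + 8 + 12 + 1 + 6 + 32 = 105 thirty-second notes.

105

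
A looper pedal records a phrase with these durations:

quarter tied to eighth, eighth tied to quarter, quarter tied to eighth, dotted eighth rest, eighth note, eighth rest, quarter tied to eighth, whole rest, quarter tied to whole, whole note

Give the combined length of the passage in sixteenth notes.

83

Convert each value to sixteenth notes: quarter tied to eighth (quarter + eighth) = 6; eighth tied to quarter (eighth + quarter) = 6; quarter tied to eighth (quarter + eighth) = 6; dotted eighth rest = 3; eighth note = 2; eighth rest = 2; quarter tied to eighth (quarter + eighth) = 6; whole rest = 16; quarter tied to whole (quarter + whole) = 20; whole note = 16.
Sum: 6 + 6 + 6 + 3 + 2 + 2 + 6 + 16 + 20 + 16 = 83 sixteenth notes.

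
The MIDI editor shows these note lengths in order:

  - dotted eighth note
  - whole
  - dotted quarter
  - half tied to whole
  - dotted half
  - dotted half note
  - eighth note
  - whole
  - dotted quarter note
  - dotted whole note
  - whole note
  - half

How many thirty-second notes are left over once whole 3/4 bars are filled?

2

One bar of 3/4 = 12 sixteenth notes.
Working in sixteenth notes: dotted eighth note = 3; whole = 16; dotted quarter = 6; half tied to whole (half + whole) = 24; dotted half = 12; dotted half note = 12; eighth note = 2; whole = 16; dotted quarter note = 6; dotted whole note = 24; whole note = 16; half = 8.
Altogether 3 + 16 + 6 + 24 + 12 + 12 + 2 + 16 + 6 + 24 + 16 + 8 = 145.
145 ÷ 12 = 12 complete bars with 1 sixteenth note remaining = 2 thirty-second notes.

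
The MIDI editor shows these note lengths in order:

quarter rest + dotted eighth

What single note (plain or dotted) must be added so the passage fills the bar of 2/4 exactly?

sixteenth note

The bar of 2/4 = 8 sixteenth notes.
Working in sixteenth notes: quarter rest = 4; dotted eighth = 3.
Sum: 4 + 3 = 7.
Remaining: 8 − 7 = 1 sixteenth note, which is a sixteenth note.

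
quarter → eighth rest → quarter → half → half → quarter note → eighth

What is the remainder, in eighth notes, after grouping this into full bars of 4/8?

One bar of 4/8 = 4 eighth notes.
Express everything in eighth notes: quarter = 2; eighth rest = 1; quarter = 2; half = 4; half = 4; quarter note = 2; eighth = 1.
Adding: 2 + 1 + 2 + 4 + 4 + 2 + 1 = 16.
16 ÷ 4 = 4 complete bars with 0 eighth notes remaining.

0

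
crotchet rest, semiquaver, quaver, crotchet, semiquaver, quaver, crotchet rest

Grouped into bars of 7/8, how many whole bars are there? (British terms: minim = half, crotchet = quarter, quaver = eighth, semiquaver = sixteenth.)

One bar of 7/8 = 14 sixteenth notes.
Each duration in sixteenth notes: crotchet rest = 4; semiquaver = 1; quaver = 2; crotchet = 4; semiquaver = 1; quaver = 2; crotchet rest = 4.
Adding: 4 + 1 + 2 + 4 + 1 + 2 + 4 = 18.
18 ÷ 14 = 1 complete bar with 4 left over.

1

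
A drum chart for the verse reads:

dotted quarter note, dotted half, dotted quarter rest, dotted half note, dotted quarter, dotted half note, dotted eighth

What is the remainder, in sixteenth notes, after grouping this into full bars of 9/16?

3

One bar of 9/16 = 9 sixteenth notes.
Express everything in sixteenth notes: dotted quarter note = 6; dotted half = 12; dotted quarter rest = 6; dotted half note = 12; dotted quarter = 6; dotted half note = 12; dotted eighth = 3.
Altogether 6 + 12 + 6 + 12 + 6 + 12 + 3 = 57.
57 ÷ 9 = 6 complete bars with 3 sixteenth notes remaining.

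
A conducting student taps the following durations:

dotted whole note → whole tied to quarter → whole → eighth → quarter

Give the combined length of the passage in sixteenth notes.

66

Each duration in sixteenth notes: dotted whole note = 24; whole tied to quarter (whole + quarter) = 20; whole = 16; eighth = 2; quarter = 4.
Adding: 24 + 20 + 16 + 2 + 4 = 66 sixteenth notes.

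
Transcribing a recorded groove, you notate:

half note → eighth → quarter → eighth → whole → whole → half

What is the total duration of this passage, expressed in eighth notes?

Working in eighth notes: half note = 4; eighth = 1; quarter = 2; eighth = 1; whole = 8; whole = 8; half = 4.
Sum: 4 + 1 + 2 + 1 + 8 + 8 + 4 = 28 eighth notes.

28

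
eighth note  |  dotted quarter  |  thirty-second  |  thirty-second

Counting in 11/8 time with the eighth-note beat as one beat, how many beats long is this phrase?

One eighth-note beat = 4 thirty-second notes.
Express everything in thirty-second notes: eighth note = 4; dotted quarter = 12; thirty-second = 1; thirty-second = 1.
Adding: 4 + 12 + 1 + 1 = 18.
18 ÷ 4 = 4.5 beats.

4.5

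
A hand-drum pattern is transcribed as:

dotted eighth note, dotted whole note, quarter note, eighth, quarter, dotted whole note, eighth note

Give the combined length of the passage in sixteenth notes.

63

Express everything in sixteenth notes: dotted eighth note = 3; dotted whole note = 24; quarter note = 4; eighth = 2; quarter = 4; dotted whole note = 24; eighth note = 2.
Adding: 3 + 24 + 4 + 2 + 4 + 24 + 2 = 63 sixteenth notes.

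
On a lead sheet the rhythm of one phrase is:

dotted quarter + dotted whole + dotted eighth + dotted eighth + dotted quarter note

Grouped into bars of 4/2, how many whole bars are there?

1

One bar of 4/2 = 32 sixteenth notes.
In sixteenth notes: dotted quarter = 6; dotted whole = 24; dotted eighth = 3; dotted eighth = 3; dotted quarter note = 6.
Sum: 6 + 24 + 3 + 3 + 6 = 42.
42 ÷ 32 = 1 complete bar with 10 left over.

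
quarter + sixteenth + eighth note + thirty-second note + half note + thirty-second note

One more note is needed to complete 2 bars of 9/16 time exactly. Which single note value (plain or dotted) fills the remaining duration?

2 bars of 9/16 = 36 thirty-second notes.
Express everything in thirty-second notes: quarter = 8; sixteenth = 2; eighth note = 4; thirty-second note = 1; half note = 16; thirty-second note = 1.
Adding: 8 + 2 + 4 + 1 + 16 + 1 = 32.
Remaining: 36 − 32 = 4 thirty-second notes, which is a eighth note.

eighth note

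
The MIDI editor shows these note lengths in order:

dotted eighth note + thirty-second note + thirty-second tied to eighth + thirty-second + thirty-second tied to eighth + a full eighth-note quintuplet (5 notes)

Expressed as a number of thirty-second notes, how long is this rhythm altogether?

34

Convert each value to thirty-second notes: dotted eighth note = 6; thirty-second note = 1; thirty-second tied to eighth (thirty-second + eighth) = 5; thirty-second = 1; thirty-second tied to eighth (thirty-second + eighth) = 5; a full eighth-note quintuplet (5 notes) (five quintuplet eighths span one half) = 16.
Sum: 6 + 1 + 5 + 1 + 5 + 16 = 34 thirty-second notes.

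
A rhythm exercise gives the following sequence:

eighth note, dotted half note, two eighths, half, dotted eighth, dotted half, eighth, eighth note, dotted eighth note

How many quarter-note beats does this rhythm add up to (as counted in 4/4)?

12

One quarter-note beat = 4 sixteenth notes.
Working in sixteenth notes: eighth note = 2; dotted half note = 12; eighth = 2; eighth = 2; half = 8; dotted eighth = 3; dotted half = 12; eighth = 2; eighth note = 2; dotted eighth note = 3.
Adding: 2 + 12 + 2 + 2 + 8 + 3 + 12 + 2 + 2 + 3 = 48.
48 ÷ 4 = 12 beats.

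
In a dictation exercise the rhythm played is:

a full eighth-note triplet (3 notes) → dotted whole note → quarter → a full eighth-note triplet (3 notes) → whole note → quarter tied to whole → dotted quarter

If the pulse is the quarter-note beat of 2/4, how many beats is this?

One quarter-note beat = 2 eighth notes.
Working in eighth notes: a full eighth-note triplet (3 notes) (three triplet eighths span one quarter) = 2; dotted whole note = 12; quarter = 2; a full eighth-note triplet (3 notes) (three triplet eighths span one quarter) = 2; whole note = 8; quarter tied to whole (quarter + whole) = 10; dotted quarter = 3.
Adding: 2 + 12 + 2 + 2 + 8 + 10 + 3 = 39.
39 ÷ 2 = 19.5 beats.

19.5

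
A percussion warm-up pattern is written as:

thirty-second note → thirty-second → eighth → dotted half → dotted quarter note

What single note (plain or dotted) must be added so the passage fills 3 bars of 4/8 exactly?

3 bars of 4/8 = 48 thirty-second notes.
In thirty-second notes: thirty-second note = 1; thirty-second = 1; eighth = 4; dotted half = 24; dotted quarter note = 12.
Sum: 1 + 1 + 4 + 24 + 12 = 42.
Remaining: 48 − 42 = 6 thirty-second notes, which is a dotted eighth note.

dotted eighth note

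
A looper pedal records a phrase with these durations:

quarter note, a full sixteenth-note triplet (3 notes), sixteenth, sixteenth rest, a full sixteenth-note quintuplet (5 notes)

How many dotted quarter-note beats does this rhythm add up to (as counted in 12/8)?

2

One dotted quarter-note beat = 6 sixteenth notes.
Working in sixteenth notes: quarter note = 4; a full sixteenth-note triplet (3 notes) (three triplet sixteenths span one eighth) = 2; sixteenth = 1; sixteenth rest = 1; a full sixteenth-note quintuplet (5 notes) (five quintuplet sixteenths span one quarter) = 4.
Total: 4 + 2 + 1 + 1 + 4 = 12.
12 ÷ 6 = 2 beats.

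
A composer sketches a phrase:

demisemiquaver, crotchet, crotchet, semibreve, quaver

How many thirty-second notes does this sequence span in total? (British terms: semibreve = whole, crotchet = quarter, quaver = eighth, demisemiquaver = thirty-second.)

53

Working in thirty-second notes: demisemiquaver = 1; crotchet = 8; crotchet = 8; semibreve = 32; quaver = 4.
Altogether 1 + 8 + 8 + 32 + 4 = 53 thirty-second notes.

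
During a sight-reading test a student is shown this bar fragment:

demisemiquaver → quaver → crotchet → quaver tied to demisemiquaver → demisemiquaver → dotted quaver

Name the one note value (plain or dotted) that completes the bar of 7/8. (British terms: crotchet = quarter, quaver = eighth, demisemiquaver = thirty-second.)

The bar of 7/8 = 28 thirty-second notes.
Working in thirty-second notes: demisemiquaver = 1; quaver = 4; crotchet = 8; quaver tied to demisemiquaver (quaver + demisemiquaver) = 5; demisemiquaver = 1; dotted quaver = 6.
Altogether 1 + 4 + 8 + 5 + 1 + 6 = 25.
Remaining: 28 − 25 = 3 thirty-second notes, which is a dotted sixteenth note.

dotted sixteenth note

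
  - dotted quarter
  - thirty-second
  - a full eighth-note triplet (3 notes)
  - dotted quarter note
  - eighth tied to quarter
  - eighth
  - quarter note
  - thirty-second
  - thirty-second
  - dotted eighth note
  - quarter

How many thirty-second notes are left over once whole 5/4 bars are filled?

33

One bar of 5/4 = 40 thirty-second notes.
Working in thirty-second notes: dotted quarter = 12; thirty-second = 1; a full eighth-note triplet (3 notes) (three triplet eighths span one quarter) = 8; dotted quarter note = 12; eighth tied to quarter (eighth + quarter) = 12; eighth = 4; quarter note = 8; thirty-second = 1; thirty-second = 1; dotted eighth note = 6; quarter = 8.
Altogether 12 + 1 + 8 + 12 + 12 + 4 + 8 + 1 + 1 + 6 + 8 = 73.
73 ÷ 40 = 1 complete bar with 33 thirty-second notes remaining.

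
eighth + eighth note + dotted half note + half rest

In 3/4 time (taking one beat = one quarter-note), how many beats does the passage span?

One quarter-note beat = 2 eighth notes.
Convert each value to eighth notes: eighth = 1; eighth note = 1; dotted half note = 6; half rest = 4.
Sum: 1 + 1 + 6 + 4 = 12.
12 ÷ 2 = 6 beats.

6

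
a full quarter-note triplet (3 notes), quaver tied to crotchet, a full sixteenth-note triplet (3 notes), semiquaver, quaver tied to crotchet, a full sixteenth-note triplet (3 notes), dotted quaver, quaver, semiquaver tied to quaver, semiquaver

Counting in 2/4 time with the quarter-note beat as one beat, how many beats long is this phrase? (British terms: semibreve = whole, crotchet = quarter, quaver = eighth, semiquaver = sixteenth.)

One quarter-note beat = 4 sixteenth notes.
Working in sixteenth notes: a full quarter-note triplet (3 notes) (three triplet quarters span one half) = 8; quaver tied to crotchet (quaver + crotchet) = 6; a full sixteenth-note triplet (3 notes) (three triplet sixteenths span one eighth) = 2; semiquaver = 1; quaver tied to crotchet (quaver + crotchet) = 6; a full sixteenth-note triplet (3 notes) (three triplet sixteenths span one eighth) = 2; dotted quaver = 3; quaver = 2; semiquaver tied to quaver (semiquaver + quaver) = 3; semiquaver = 1.
Sum: 8 + 6 + 2 + 1 + 6 + 2 + 3 + 2 + 3 + 1 = 34.
34 ÷ 4 = 8.5 beats.

8.5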